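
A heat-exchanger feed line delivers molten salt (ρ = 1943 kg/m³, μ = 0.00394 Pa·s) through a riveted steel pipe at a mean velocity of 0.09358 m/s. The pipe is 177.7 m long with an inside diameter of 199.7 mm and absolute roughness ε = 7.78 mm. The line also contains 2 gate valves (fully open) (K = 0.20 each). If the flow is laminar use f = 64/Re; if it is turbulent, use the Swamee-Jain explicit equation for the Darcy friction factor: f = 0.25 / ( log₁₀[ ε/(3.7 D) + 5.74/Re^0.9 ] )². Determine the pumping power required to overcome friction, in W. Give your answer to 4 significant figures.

Reynolds number Re = ρVD/μ = 1943 · 0.09358 · 0.1997 / 0.00394 = 9216.
Re > 4000 → turbulent. Relative roughness ε/D = 0.00778/0.1997 = 0.039. Swamee-Jain: f = 0.25/(log₁₀[0.039/3.7 + 5.74/9216^0.9])² = 0.25/(log₁₀[0.0105 + 0.00155])² = 0.25/(-1.918)² = 0.06797.
Total minor-loss coefficient ΣK = 2·0.2 = 0.4.
ΔP = [f·L/D + ΣK]·(ρV²/2) = [0.06797·177.7/0.1997 + 0.4]·(1943·0.09358²/2) = [60.48 + 0.4]·8.508 = 517.9 Pa.
Q = V·A = 0.09358·0.03132 = 0.002931 m³/s.
Pumping power P = QΔP = 0.002931·517.9 = 1.5181 W = 1.518 W.

P ≈ 1.518 W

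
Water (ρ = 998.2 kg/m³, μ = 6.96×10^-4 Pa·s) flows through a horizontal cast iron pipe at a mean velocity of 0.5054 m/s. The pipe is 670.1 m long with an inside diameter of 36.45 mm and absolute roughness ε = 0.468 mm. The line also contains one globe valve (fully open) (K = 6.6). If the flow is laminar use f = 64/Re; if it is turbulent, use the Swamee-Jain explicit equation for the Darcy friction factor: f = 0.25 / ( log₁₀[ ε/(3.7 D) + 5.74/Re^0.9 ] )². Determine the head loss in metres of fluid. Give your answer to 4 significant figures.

Reynolds number Re = ρVD/μ = 998.2 · 0.5054 · 0.03645 / 0.000696 = 2.642e+04.
Re > 4000 → turbulent. Relative roughness ε/D = 0.000468/0.03645 = 0.0128. Swamee-Jain: f = 0.25/(log₁₀[0.0128/3.7 + 5.74/2.642e+04^0.9])² = 0.25/(log₁₀[0.00347 + 0.000601])² = 0.25/(-2.39)² = 0.04376.
Total minor-loss coefficient ΣK = 1·6.6 = 6.6.
ΔP = [f·L/D + ΣK]·(ρV²/2) = [0.04376·670.1/0.03645 + 6.6]·(998.2·0.5054²/2) = [804.4 + 6.6]·127.5 = 1.034e+05 Pa.
Head loss h_f = ΔP/(ρg) = 1.034e+05/(998.2·9.81) = 10.56 m.

h_f ≈ 10.56 m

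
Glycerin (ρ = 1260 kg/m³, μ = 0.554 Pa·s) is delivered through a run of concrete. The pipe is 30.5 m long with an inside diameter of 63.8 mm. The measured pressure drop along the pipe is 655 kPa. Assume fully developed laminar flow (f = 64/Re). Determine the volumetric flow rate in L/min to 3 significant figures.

Q ≈ 946 L/min

For laminar flow, f = 64/Re with Re = ρVD/μ, so Darcy-Weisbach reduces to ΔP = 32μLV/D². Solving for V: V = ΔP·D²/(32μL) = 6.55e+05·(0.0638)²/(32·0.554·30.5) = 4.931 m/s.
Check: Re = ρVD/μ = 1260·4.931·0.0638/0.554 = 715.5 < 2300, so the laminar assumption holds.
Q = V·A = 4.931·(π/4·0.0638²) = 0.01576 m³/s = 946 L/min.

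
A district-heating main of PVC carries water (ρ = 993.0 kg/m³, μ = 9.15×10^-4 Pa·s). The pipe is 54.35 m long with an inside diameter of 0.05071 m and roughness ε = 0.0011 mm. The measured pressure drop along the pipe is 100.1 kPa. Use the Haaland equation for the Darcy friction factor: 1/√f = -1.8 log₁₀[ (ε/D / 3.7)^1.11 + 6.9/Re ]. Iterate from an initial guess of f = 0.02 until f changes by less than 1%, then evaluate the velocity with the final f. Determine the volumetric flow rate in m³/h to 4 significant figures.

Rearranging Darcy-Weisbach: V = √(2·ΔP·D/(f·L·ρ)). With ε/D = 1.1e-06/0.05071 = 2.17e-05, iterate starting from f = 0.02:
  f = 0.02 → V = √(2·1.001e+05·0.05071/(0.02·54.35·993)) = 3.067 m/s; Re = ρVD/μ = 1.688e+05; f → 0.01615
  f = 0.01615 → V = 3.413 m/s; Re = 1.878e+05; f → 0.01582
  f = 0.01582 → V = 3.448 m/s; Re = 1.898e+05; f → 0.01579
Converged (Δf/f < 1%). With the final f = 0.01579: V = √(2·1.001e+05·0.05071/(0.01579·54.35·993)) = 3.452 m/s.
Q = V·A = 3.452·(π/4·0.05071²) = 0.006971 m³/s = 25.10 m³/h.

Q ≈ 25.10 m³/h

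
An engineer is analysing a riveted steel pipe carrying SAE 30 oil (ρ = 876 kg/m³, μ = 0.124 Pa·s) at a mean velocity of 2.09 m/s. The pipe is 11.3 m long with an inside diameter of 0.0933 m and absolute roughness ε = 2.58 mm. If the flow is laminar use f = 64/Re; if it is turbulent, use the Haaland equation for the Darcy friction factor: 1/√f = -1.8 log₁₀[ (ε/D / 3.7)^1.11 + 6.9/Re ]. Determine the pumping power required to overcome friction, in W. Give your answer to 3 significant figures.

Reynolds number Re = ρVD/μ = 876 · 2.09 · 0.0933 / 0.124 = 1378.
Re < 2300 → laminar flow, so f = 64/Re = 64/1378 = 0.04646 (the turbulent correlation is not needed).
Darcy-Weisbach: ΔP = f(L/D)(ρV²/2) = 0.04646·(11.3/0.0933)·(876·2.09²/2) = 0.04646·121.1·1913 = 1.077e+04 Pa.
Q = V·A = 2.09·0.006837 = 0.01429 m³/s.
Pumping power P = QΔP = 0.01429·1.077e+04 = 153.8 W = 154 W.

P ≈ 154 W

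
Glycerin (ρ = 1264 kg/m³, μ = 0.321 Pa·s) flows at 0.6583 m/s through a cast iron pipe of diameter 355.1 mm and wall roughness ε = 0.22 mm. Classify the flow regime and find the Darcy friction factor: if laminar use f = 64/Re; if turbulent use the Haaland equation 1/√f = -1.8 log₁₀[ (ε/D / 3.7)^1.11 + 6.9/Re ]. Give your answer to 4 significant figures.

Re = ρVD/μ = 1264·0.6583·0.3551/0.321 = 920.5.
Re < 2300 → laminar, so f = 64/Re = 0.06953 (roughness is irrelevant in laminar flow).

f ≈ 0.06953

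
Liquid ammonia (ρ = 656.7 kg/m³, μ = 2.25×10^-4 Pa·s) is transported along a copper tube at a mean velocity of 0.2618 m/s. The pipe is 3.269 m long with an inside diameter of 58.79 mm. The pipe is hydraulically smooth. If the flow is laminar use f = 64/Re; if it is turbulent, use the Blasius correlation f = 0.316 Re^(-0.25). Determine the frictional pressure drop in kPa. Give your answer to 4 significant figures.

ΔP ≈ 0.02716 kPa

Reynolds number Re = ρVD/μ = 656.7 · 0.2618 · 0.05879 / 0.000225 = 4.492e+04.
Re > 4000 → turbulent. Smooth-pipe (Blasius): f = 0.316 Re^(-0.25) = 0.316/(4.492e+04)^0.25 = 0.02171.
Darcy-Weisbach: ΔP = f(L/D)(ρV²/2) = 0.02171·(3.269/0.05879)·(656.7·0.2618²/2) = 0.02171·55.6·22.5 = 27.16 Pa.
ΔP = 27.16 Pa = 0.02716 kPa.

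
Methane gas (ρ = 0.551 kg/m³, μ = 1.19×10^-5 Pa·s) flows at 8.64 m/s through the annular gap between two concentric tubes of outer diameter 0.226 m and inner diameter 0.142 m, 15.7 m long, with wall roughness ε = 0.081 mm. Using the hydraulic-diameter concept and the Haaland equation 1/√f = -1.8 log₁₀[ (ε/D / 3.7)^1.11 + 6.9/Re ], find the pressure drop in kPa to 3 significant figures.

ΔP ≈ 0.0964 kPa

Hydraulic diameter D_h = 4A/P = D_o - D_i = 0.226 - 0.142 = 0.084 m.
Re = ρVD_h/μ = 0.551·8.64·0.084/1.19e-05 = 3.36e+04.
ε/D_h = 8.1e-05/0.084 = 0.000964; Haaland gives 1/√f = -1.8 log₁₀[0.000105+0.000205] = 6.314, so f = 0.02508.
ΔP = f(L/D_h)(ρV²/2) = 0.02508·15.7/0.084·20.57 = 96.41 Pa.
ΔP = 0.0964 kPa.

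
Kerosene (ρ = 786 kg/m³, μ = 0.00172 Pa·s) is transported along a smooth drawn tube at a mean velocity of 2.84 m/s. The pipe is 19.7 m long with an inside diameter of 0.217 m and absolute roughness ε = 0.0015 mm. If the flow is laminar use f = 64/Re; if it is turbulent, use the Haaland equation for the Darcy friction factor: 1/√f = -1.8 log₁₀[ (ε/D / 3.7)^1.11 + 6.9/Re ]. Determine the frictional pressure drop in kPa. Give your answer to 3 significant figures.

ΔP ≈ 4.19 kPa

Reynolds number Re = ρVD/μ = 786 · 2.84 · 0.217 / 0.00172 = 2.816e+05.
Re > 4000 → turbulent. Relative roughness ε/D = 1.5e-06/0.217 = 6.91e-06. Haaland: 1/√f = -1.8 log₁₀[(6.91e-06/3.7)^1.11 + 6.9/2.816e+05] = -1.8 log₁₀[4.38e-07 + 2.45e-05] = 8.286, so f = 0.01457.
Darcy-Weisbach: ΔP = f(L/D)(ρV²/2) = 0.01457·(19.7/0.217)·(786·2.84²/2) = 0.01457·90.78·3170 = 4192 Pa.
ΔP = 4192 Pa = 4.19 kPa.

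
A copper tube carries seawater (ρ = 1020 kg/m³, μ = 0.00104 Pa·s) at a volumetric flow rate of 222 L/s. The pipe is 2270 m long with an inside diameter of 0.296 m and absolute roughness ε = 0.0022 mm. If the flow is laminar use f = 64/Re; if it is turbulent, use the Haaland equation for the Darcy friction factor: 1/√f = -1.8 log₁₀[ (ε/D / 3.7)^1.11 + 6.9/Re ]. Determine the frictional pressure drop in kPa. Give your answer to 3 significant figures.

Q = 222 L/s = 222/1000 = 0.222 m³/s.
Cross-sectional area A = πD²/4 = π(0.296)²/4 = 0.06881 m²; mean velocity V = Q/A = 0.222/0.06881 = 3.226 m/s.
Reynolds number Re = ρVD/μ = 1020 · 3.226 · 0.296 / 0.00104 = 9.366e+05.
Re > 4000 → turbulent. Relative roughness ε/D = 2.2e-06/0.296 = 7.43e-06. Haaland: 1/√f = -1.8 log₁₀[(7.43e-06/3.7)^1.11 + 6.9/9.366e+05] = -1.8 log₁₀[4.75e-07 + 7.37e-06] = 9.19, so f = 0.01184.
Darcy-Weisbach: ΔP = f(L/D)(ρV²/2) = 0.01184·(2270/0.296)·(1020·3.226²/2) = 0.01184·7669·5308 = 4.82e+05 Pa.
ΔP = 4.82e+05 Pa = 482 kPa.

ΔP ≈ 482 kPa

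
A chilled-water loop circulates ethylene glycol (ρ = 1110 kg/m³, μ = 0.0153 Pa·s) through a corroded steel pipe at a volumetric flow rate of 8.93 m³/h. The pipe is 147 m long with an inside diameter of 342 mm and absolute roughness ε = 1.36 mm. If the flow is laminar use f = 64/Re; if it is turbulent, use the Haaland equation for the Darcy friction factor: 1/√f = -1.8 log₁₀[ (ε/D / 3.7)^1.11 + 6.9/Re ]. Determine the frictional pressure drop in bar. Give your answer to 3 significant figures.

Q = 8.93 m³/h = 8.93/3600 = 0.002481 m³/s.
Cross-sectional area A = πD²/4 = π(0.342)²/4 = 0.09186 m²; mean velocity V = Q/A = 0.002481/0.09186 = 0.027 m/s.
Reynolds number Re = ρVD/μ = 1110 · 0.027 · 0.342 / 0.0153 = 670.
Re < 2300 → laminar flow, so f = 64/Re = 64/670 = 0.09552 (the turbulent correlation is not needed).
Darcy-Weisbach: ΔP = f(L/D)(ρV²/2) = 0.09552·(147/0.342)·(1110·0.027²/2) = 0.09552·429.8·0.4047 = 16.62 Pa.
ΔP = 16.62 Pa = 1.66×10^-4 bar.

ΔP ≈ 1.66×10^-4 bar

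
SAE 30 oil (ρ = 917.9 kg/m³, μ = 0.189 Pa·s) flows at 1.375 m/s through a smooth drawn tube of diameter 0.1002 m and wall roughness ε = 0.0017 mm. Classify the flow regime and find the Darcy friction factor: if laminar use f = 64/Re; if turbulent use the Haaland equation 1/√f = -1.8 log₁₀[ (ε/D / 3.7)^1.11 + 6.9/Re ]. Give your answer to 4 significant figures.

f ≈ 0.09565

Re = ρVD/μ = 917.9·1.375·0.1002/0.189 = 669.1.
Re < 2300 → laminar, so f = 64/Re = 0.09565 (roughness is irrelevant in laminar flow).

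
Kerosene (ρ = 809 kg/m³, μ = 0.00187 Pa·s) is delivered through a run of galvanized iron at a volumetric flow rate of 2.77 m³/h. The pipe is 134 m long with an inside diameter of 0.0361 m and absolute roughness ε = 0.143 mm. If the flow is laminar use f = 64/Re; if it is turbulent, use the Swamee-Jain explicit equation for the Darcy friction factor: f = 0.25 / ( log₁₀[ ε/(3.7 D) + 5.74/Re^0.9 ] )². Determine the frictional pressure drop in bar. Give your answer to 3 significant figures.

Q = 2.77 m³/h = 2.77/3600 = 0.0007694 m³/s.
Cross-sectional area A = πD²/4 = π(0.0361)²/4 = 0.001024 m²; mean velocity V = Q/A = 0.0007694/0.001024 = 0.7517 m/s.
Reynolds number Re = ρVD/μ = 809 · 0.7517 · 0.0361 / 0.00187 = 1.174e+04.
Re > 4000 → turbulent. Relative roughness ε/D = 0.000143/0.0361 = 0.00396. Swamee-Jain: f = 0.25/(log₁₀[0.00396/3.7 + 5.74/1.174e+04^0.9])² = 0.25/(log₁₀[0.00107 + 0.00125])² = 0.25/(-2.635)² = 0.03601.
Darcy-Weisbach: ΔP = f(L/D)(ρV²/2) = 0.03601·(134/0.0361)·(809·0.7517²/2) = 0.03601·3712·228.6 = 3.056e+04 Pa.
ΔP = 3.056e+04 Pa = 0.306 bar.

ΔP ≈ 0.306 bar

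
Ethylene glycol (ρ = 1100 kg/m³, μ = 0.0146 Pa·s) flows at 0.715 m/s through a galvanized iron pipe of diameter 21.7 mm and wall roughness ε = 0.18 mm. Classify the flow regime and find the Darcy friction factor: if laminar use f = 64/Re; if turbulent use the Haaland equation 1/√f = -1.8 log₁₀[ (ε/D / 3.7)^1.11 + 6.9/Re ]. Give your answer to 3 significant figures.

Re = ρVD/μ = 1100·0.715·0.0217/0.0146 = 1169.
Re < 2300 → laminar, so f = 64/Re = 0.05475 (roughness is irrelevant in laminar flow).

f ≈ 0.0547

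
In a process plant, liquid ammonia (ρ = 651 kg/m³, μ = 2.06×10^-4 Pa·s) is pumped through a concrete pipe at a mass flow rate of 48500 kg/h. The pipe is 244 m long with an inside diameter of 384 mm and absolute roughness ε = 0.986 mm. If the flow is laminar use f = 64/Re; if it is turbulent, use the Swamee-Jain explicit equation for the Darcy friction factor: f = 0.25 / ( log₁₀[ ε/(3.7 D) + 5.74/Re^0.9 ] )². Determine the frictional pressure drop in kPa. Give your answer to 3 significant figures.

ΔP ≈ 0.171 kPa

ṁ = 48500 kg/h = 48500/3600 = 13.47 kg/s.
A = πD²/4 = π(0.384)²/4 = 0.1158 m²; mean velocity V = ṁ/(ρA) = 13.47/(651 · 0.1158) = 0.1787 m/s.
Reynolds number Re = ρVD/μ = 651 · 0.1787 · 0.384 / 0.000206 = 2.168e+05.
Re > 4000 → turbulent. Relative roughness ε/D = 0.000986/0.384 = 0.00257. Swamee-Jain: f = 0.25/(log₁₀[0.00257/3.7 + 5.74/2.168e+05^0.9])² = 0.25/(log₁₀[0.000694 + 9.04e-05])² = 0.25/(-3.105)² = 0.02592.
Darcy-Weisbach: ΔP = f(L/D)(ρV²/2) = 0.02592·(244/0.384)·(651·0.1787²/2) = 0.02592·635.4·10.39 = 171.2 Pa.
ΔP = 171.2 Pa = 0.171 kPa.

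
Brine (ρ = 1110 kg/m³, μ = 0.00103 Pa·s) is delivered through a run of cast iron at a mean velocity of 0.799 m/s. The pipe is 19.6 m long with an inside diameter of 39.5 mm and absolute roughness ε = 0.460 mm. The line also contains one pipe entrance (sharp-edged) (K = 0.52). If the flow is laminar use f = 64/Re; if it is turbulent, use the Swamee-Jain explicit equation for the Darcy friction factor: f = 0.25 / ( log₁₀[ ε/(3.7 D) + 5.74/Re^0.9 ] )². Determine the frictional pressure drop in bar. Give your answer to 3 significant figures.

Reynolds number Re = ρVD/μ = 1110 · 0.799 · 0.0395 / 0.00103 = 3.401e+04.
Re > 4000 → turbulent. Relative roughness ε/D = 0.00046/0.0395 = 0.0116. Swamee-Jain: f = 0.25/(log₁₀[0.0116/3.7 + 5.74/3.401e+04^0.9])² = 0.25/(log₁₀[0.00315 + 0.000479])² = 0.25/(-2.441)² = 0.04197.
Total minor-loss coefficient ΣK = 1·0.52 = 0.52.
ΔP = [f·L/D + ΣK]·(ρV²/2) = [0.04197·19.6/0.0395 + 0.52]·(1110·0.799²/2) = [20.83 + 0.52]·354.3 = 7564 Pa.
ΔP = 7564 Pa = 0.0756 bar.

ΔP ≈ 0.0756 bar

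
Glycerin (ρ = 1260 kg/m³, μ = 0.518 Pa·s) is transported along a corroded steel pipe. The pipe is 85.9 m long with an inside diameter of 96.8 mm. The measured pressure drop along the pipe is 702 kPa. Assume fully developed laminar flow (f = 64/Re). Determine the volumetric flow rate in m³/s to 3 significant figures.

Q ≈ 0.0340 m³/s

For laminar flow, f = 64/Re with Re = ρVD/μ, so Darcy-Weisbach reduces to ΔP = 32μLV/D². Solving for V: V = ΔP·D²/(32μL) = 7.02e+05·(0.0968)²/(32·0.518·85.9) = 4.62 m/s.
Check: Re = ρVD/μ = 1260·4.62·0.0968/0.518 = 1088 < 2300, so the laminar assumption holds.
Q = V·A = 4.62·(π/4·0.0968²) = 0.034 m³/s = 0.0340 m³/s.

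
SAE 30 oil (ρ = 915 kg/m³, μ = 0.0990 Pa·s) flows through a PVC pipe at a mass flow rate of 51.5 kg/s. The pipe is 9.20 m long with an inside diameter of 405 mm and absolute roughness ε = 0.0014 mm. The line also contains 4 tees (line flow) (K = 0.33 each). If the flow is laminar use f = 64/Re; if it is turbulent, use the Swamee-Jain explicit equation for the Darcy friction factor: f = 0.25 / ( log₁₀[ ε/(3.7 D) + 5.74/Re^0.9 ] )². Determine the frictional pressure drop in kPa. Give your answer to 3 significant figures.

A = πD²/4 = π(0.405)²/4 = 0.1288 m²; mean velocity V = ṁ/(ρA) = 51.5/(915 · 0.1288) = 0.4369 m/s.
Reynolds number Re = ρVD/μ = 915 · 0.4369 · 0.405 / 0.099 = 1635.
Re < 2300 → laminar flow, so f = 64/Re = 64/1635 = 0.03913 (the turbulent correlation is not needed).
Total minor-loss coefficient ΣK = 4·0.33 = 1.32.
ΔP = [f·L/D + ΣK]·(ρV²/2) = [0.03913·9.2/0.405 + 1.32]·(915·0.4369²/2) = [0.889 + 1.32]·87.33 = 192.9 Pa.
ΔP = 192.9 Pa = 0.193 kPa.

ΔP ≈ 0.193 kPa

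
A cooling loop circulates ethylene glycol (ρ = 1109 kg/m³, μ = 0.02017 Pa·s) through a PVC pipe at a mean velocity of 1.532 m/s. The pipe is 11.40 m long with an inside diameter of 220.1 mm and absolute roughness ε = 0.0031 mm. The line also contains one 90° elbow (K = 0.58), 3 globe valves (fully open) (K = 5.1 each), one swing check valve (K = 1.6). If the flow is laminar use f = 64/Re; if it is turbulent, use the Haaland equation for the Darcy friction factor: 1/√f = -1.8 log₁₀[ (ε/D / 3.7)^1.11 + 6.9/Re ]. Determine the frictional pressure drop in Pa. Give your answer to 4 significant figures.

Reynolds number Re = ρVD/μ = 1109 · 1.532 · 0.2201 / 0.0202 = 1.854e+04.
Re > 4000 → turbulent. Relative roughness ε/D = 3.1e-06/0.2201 = 1.41e-05. Haaland: 1/√f = -1.8 log₁₀[(1.41e-05/3.7)^1.11 + 6.9/1.854e+04] = -1.8 log₁₀[9.65e-07 + 0.000372] = 6.171, so f = 0.02626.
Total minor-loss coefficient ΣK = 1·0.58 + 3·5.1 + 1·1.6 = 17.5.
ΔP = [f·L/D + ΣK]·(ρV²/2) = [0.02626·11.4/0.2201 + 17.5]·(1109·1.532²/2) = [1.36 + 17.5]·1301 = 2.452e+04 Pa.

ΔP ≈ 24520 Pa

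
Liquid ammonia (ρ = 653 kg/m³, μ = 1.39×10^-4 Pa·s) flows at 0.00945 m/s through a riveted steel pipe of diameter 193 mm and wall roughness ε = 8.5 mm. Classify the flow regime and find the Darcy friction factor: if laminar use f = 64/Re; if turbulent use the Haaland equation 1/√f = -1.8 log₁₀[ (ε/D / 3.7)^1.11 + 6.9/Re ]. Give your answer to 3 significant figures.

Re = ρVD/μ = 653·0.00945·0.193/0.000139 = 8568.
Re > 4000 → turbulent. ε/D = 0.0085/0.193 = 0.044; Haaland: 1/√f = -1.8 log₁₀[0.00731 + 0.000805] = 3.763, so f = 0.07062.

f ≈ 0.0706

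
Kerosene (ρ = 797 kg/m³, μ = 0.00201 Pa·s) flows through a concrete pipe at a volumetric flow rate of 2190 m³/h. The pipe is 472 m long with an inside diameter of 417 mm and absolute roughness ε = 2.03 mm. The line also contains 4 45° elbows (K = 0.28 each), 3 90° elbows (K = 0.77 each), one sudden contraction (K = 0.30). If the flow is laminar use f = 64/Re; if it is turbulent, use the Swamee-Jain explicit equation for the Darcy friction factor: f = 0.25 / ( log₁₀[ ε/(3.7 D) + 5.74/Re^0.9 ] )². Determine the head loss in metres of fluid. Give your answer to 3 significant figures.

Q = 2190 m³/h = 2190/3600 = 0.6083 m³/s.
Cross-sectional area A = πD²/4 = π(0.417)²/4 = 0.1366 m²; mean velocity V = Q/A = 0.6083/0.1366 = 4.454 m/s.
Reynolds number Re = ρVD/μ = 797 · 4.454 · 0.417 / 0.00201 = 7.365e+05.
Re > 4000 → turbulent. Relative roughness ε/D = 0.00203/0.417 = 0.00487. Swamee-Jain: f = 0.25/(log₁₀[0.00487/3.7 + 5.74/7.365e+05^0.9])² = 0.25/(log₁₀[0.00132 + 3.01e-05])² = 0.25/(-2.871)² = 0.03033.
Total minor-loss coefficient ΣK = 4·0.28 + 3·0.77 + 1·0.3 = 3.73.
ΔP = [f·L/D + ΣK]·(ρV²/2) = [0.03033·472/0.417 + 3.73]·(797·4.454²/2) = [34.33 + 3.73]·7907 = 3.009e+05 Pa.
Head loss h_f = ΔP/(ρg) = 3.009e+05/(797·9.81) = 38.5 m.

h_f ≈ 38.5 m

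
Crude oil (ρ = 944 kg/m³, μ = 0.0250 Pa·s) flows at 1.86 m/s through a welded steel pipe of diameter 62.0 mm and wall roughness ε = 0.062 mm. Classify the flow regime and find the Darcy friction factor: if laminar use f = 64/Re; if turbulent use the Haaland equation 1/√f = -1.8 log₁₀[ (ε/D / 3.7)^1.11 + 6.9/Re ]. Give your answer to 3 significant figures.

Re = ρVD/μ = 944·1.86·0.062/0.025 = 4354.
Re > 4000 → turbulent. ε/D = 6.2e-05/0.062 = 0.001; Haaland: 1/√f = -1.8 log₁₀[0.000109 + 0.00158] = 4.988, so f = 0.04019.

f ≈ 0.0402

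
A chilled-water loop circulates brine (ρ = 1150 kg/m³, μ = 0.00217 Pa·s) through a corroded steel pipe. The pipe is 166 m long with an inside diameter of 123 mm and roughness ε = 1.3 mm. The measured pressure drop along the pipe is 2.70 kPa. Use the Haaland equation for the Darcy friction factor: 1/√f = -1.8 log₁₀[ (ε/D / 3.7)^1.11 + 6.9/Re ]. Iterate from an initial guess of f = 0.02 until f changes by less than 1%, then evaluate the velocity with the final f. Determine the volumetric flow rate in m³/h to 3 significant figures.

Rearranging Darcy-Weisbach: V = √(2·ΔP·D/(f·L·ρ)). With ε/D = 0.0013/0.123 = 0.0106, iterate starting from f = 0.02:
  f = 0.02 → V = √(2·2700·0.123/(0.02·166·1150)) = 0.4171 m/s; Re = ρVD/μ = 2.719e+04; f → 0.04063
  f = 0.04063 → V = 0.2926 m/s; Re = 1.907e+04; f → 0.04141
  f = 0.04141 → V = 0.2899 m/s; Re = 1.89e+04; f → 0.04143
Converged (Δf/f < 1%). With the final f = 0.04143: V = √(2·2700·0.123/(0.04143·166·1150)) = 0.2898 m/s.
Q = V·A = 0.2898·(π/4·0.123²) = 0.003443 m³/s = 12.4 m³/h.

Q ≈ 12.4 m³/h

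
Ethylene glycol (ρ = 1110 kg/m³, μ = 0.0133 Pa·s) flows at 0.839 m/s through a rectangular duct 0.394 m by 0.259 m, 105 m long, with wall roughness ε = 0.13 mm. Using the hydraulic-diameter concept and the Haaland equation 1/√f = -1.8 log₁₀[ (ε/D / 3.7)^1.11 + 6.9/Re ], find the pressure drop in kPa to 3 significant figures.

Hydraulic diameter D_h = 4A/P = 4·(0.394·0.259)/(2·(0.394+0.259)) = 0.4082/1.306 = 0.3125 m.
Re = ρVD_h/μ = 1110·0.839·0.3125/0.0133 = 2.188e+04.
ε/D_h = 0.00013/0.3125 = 0.000416; Haaland gives 1/√f = -1.8 log₁₀[4.13e-05+0.000315] = 6.206, so f = 0.02596.
ΔP = f(L/D_h)(ρV²/2) = 0.02596·105/0.3125·390.7 = 3408 Pa.
ΔP = 3.41 kPa.

ΔP ≈ 3.41 kPa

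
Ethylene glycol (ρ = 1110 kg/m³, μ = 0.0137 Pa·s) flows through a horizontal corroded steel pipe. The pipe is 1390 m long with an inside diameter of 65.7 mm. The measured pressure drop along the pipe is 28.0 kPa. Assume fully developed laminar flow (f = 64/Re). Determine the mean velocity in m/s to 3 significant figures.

For laminar flow, f = 64/Re with Re = ρVD/μ, so Darcy-Weisbach reduces to ΔP = 32μLV/D². Solving for V: V = ΔP·D²/(32μL) = 2.8e+04·(0.0657)²/(32·0.0137·1390) = 0.1983 m/s.
Check: Re = ρVD/μ = 1110·0.1983·0.0657/0.0137 = 1056 < 2300, so the laminar assumption holds.

V ≈ 0.198 m/s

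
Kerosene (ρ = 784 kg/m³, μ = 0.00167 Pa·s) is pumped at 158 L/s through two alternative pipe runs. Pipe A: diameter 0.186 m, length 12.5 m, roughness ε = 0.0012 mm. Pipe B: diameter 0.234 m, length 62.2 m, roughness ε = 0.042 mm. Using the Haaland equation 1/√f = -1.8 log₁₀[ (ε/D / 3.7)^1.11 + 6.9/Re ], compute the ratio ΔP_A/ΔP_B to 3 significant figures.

ΔP_A/ΔP_B ≈ 0.539

Pipe A: V = Q/A = 0.158/0.02717 = 5.815 m/s; Re = 5.078e+05; ε/D = 6.45e-06; Haaland → f = 0.0131; ΔP_A = f(L/D)(ρV²/2) = 1.167e+04 Pa.
Pipe B: V = Q/A = 0.158/0.04301 = 3.674 m/s; Re = 4.036e+05; ε/D = 0.000179; Haaland → f = 0.0154; ΔP_B = f(L/D)(ρV²/2) = 2.166e+04 Pa.
ΔP_A/ΔP_B = 1.167e+04/2.166e+04 = 0.539.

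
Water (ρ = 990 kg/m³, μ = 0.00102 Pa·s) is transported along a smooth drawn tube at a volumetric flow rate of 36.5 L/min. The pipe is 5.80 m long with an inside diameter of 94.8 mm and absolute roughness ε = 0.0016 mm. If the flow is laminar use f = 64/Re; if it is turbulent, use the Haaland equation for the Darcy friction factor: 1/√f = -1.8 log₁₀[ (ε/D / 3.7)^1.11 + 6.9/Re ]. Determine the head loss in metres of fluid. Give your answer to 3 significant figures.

h_f ≈ 7.64×10^-4 m

Q = 36.5 L/min = 36.5/60000 = 0.0006083 m³/s.
Cross-sectional area A = πD²/4 = π(0.0948)²/4 = 0.007058 m²; mean velocity V = Q/A = 0.0006083/0.007058 = 0.08619 m/s.
Reynolds number Re = ρVD/μ = 990 · 0.08619 · 0.0948 / 0.00102 = 7930.
Re > 4000 → turbulent. Relative roughness ε/D = 1.6e-06/0.0948 = 1.69e-05. Haaland: 1/√f = -1.8 log₁₀[(1.69e-05/3.7)^1.11 + 6.9/7930] = -1.8 log₁₀[1.18e-06 + 0.00087] = 5.508, so f = 0.03297.
Darcy-Weisbach: ΔP = f(L/D)(ρV²/2) = 0.03297·(5.8/0.0948)·(990·0.08619²/2) = 0.03297·61.18·3.677 = 7.416 Pa.
Head loss h_f = ΔP/(ρg) = 7.416/(990·9.81) = 7.64×10^-4 m.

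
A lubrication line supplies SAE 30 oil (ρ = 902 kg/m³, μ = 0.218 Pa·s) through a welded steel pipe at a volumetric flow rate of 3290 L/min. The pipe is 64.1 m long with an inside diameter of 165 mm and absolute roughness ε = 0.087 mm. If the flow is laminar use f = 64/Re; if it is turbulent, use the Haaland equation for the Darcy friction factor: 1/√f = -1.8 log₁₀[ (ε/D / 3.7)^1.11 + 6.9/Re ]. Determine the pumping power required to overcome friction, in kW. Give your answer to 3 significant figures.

Q = 3290 L/min = 3290/60000 = 0.05483 m³/s.
Cross-sectional area A = πD²/4 = π(0.165)²/4 = 0.02138 m²; mean velocity V = Q/A = 0.05483/0.02138 = 2.564 m/s.
Reynolds number Re = ρVD/μ = 902 · 2.564 · 0.165 / 0.218 = 1751.
Re < 2300 → laminar flow, so f = 64/Re = 64/1751 = 0.03656 (the turbulent correlation is not needed).
Darcy-Weisbach: ΔP = f(L/D)(ρV²/2) = 0.03656·(64.1/0.165)·(902·2.564²/2) = 0.03656·388.5·2966 = 4.212e+04 Pa.
Pumping power P = QΔP = 0.05483·4.212e+04 = 2310 W = 2.31 kW.

P ≈ 2.31 kW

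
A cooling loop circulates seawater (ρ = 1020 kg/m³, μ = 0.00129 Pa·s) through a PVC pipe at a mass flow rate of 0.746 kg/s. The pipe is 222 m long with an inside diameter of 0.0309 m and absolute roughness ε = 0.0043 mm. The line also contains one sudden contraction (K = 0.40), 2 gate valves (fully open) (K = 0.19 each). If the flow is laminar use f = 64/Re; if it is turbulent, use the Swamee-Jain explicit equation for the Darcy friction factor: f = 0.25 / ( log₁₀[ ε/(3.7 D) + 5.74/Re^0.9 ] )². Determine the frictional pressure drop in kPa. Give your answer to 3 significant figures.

A = πD²/4 = π(0.0309)²/4 = 0.0007499 m²; mean velocity V = ṁ/(ρA) = 0.746/(1020 · 0.0007499) = 0.9753 m/s.
Reynolds number Re = ρVD/μ = 1020 · 0.9753 · 0.0309 / 0.00129 = 2.383e+04.
Re > 4000 → turbulent. Relative roughness ε/D = 4.3e-06/0.0309 = 0.000139. Swamee-Jain: f = 0.25/(log₁₀[0.000139/3.7 + 5.74/2.383e+04^0.9])² = 0.25/(log₁₀[3.76e-05 + 0.00066])² = 0.25/(-3.156)² = 0.02509.
Total minor-loss coefficient ΣK = 1·0.4 + 2·0.19 = 0.78.
ΔP = [f·L/D + ΣK]·(ρV²/2) = [0.02509·222/0.0309 + 0.78]·(1020·0.9753²/2) = [180.3 + 0.78]·485.1 = 8.783e+04 Pa.
ΔP = 8.783e+04 Pa = 87.8 kPa.

ΔP ≈ 87.8 kPa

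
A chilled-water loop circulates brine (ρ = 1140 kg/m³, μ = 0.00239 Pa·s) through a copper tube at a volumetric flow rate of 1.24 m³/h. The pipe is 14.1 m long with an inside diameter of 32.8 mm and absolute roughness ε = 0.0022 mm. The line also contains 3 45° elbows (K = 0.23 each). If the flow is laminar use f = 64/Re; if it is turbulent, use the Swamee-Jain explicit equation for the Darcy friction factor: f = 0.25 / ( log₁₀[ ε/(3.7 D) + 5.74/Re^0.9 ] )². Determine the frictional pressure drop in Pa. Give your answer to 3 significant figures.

Q = 1.24 m³/h = 1.24/3600 = 0.0003444 m³/s.
Cross-sectional area A = πD²/4 = π(0.0328)²/4 = 0.000845 m²; mean velocity V = Q/A = 0.0003444/0.000845 = 0.4076 m/s.
Reynolds number Re = ρVD/μ = 1140 · 0.4076 · 0.0328 / 0.00239 = 6378.
Re > 4000 → turbulent. Relative roughness ε/D = 2.2e-06/0.0328 = 6.71e-05. Swamee-Jain: f = 0.25/(log₁₀[6.71e-05/3.7 + 5.74/6378^0.9])² = 0.25/(log₁₀[1.81e-05 + 0.00216])² = 0.25/(-2.662)² = 0.03529.
Total minor-loss coefficient ΣK = 3·0.23 = 0.69.
ΔP = [f·L/D + ΣK]·(ρV²/2) = [0.03529·14.1/0.0328 + 0.69]·(1140·0.4076²/2) = [15.17 + 0.69]·94.72 = 1502 Pa.

ΔP ≈ 1500 Pa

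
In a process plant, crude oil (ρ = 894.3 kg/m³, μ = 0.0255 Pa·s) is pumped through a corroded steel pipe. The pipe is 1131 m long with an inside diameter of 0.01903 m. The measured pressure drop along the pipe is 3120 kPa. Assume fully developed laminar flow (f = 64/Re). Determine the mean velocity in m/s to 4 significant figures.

For laminar flow, f = 64/Re with Re = ρVD/μ, so Darcy-Weisbach reduces to ΔP = 32μLV/D². Solving for V: V = ΔP·D²/(32μL) = 3.12e+06·(0.01903)²/(32·0.0255·1131) = 1.224 m/s.
Check: Re = ρVD/μ = 894.3·1.224·0.01903/0.0255 = 817.1 < 2300, so the laminar assumption holds.

V ≈ 1.224 m/s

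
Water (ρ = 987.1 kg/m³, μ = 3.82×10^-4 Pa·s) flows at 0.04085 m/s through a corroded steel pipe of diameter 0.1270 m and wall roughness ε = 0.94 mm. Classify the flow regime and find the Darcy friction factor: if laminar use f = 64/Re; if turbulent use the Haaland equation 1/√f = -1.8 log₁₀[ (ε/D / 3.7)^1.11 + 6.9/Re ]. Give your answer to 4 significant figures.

Re = ρVD/μ = 987.1·0.04085·0.127/0.000382 = 1.341e+04.
Re > 4000 → turbulent. ε/D = 0.00094/0.127 = 0.0074; Haaland: 1/√f = -1.8 log₁₀[0.00101 + 0.000515] = 5.07, so f = 0.0389.

f ≈ 0.03890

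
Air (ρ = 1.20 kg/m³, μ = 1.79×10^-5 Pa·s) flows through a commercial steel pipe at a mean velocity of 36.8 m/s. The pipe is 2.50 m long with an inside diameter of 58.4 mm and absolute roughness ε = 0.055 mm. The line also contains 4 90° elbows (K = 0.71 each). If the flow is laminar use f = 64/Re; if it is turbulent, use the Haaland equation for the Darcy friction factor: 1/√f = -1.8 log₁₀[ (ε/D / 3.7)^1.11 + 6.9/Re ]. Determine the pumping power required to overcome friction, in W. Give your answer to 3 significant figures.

P ≈ 300 W

Reynolds number Re = ρVD/μ = 1.2 · 36.8 · 0.0584 / 1.79e-05 = 1.441e+05.
Re > 4000 → turbulent. Relative roughness ε/D = 5.5e-05/0.0584 = 0.000942. Haaland: 1/√f = -1.8 log₁₀[(0.000942/3.7)^1.11 + 6.9/1.441e+05] = -1.8 log₁₀[0.000102 + 4.79e-05] = 6.881, so f = 0.02112.
Total minor-loss coefficient ΣK = 4·0.71 = 2.84.
ΔP = [f·L/D + ΣK]·(ρV²/2) = [0.02112·2.5/0.0584 + 2.84]·(1.2·36.8²/2) = [0.904 + 2.84]·812.5 = 3042 Pa.
Q = V·A = 36.8·0.002679 = 0.09857 m³/s.
Pumping power P = QΔP = 0.09857·3042 = 299.9 W = 300 W.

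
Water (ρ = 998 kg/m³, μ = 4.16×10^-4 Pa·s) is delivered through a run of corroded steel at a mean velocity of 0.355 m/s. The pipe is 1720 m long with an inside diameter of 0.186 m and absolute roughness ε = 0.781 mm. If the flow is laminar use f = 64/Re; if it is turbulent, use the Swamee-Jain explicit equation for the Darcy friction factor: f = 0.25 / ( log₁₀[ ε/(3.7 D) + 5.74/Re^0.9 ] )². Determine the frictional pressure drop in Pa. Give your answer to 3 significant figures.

ΔP ≈ 17300 Pa

Reynolds number Re = ρVD/μ = 998 · 0.355 · 0.186 / 0.000416 = 1.584e+05.
Re > 4000 → turbulent. Relative roughness ε/D = 0.000781/0.186 = 0.0042. Swamee-Jain: f = 0.25/(log₁₀[0.0042/3.7 + 5.74/1.584e+05^0.9])² = 0.25/(log₁₀[0.00113 + 0.00012])² = 0.25/(-2.901)² = 0.0297.
Darcy-Weisbach: ΔP = f(L/D)(ρV²/2) = 0.0297·(1720/0.186)·(998·0.355²/2) = 0.0297·9247·62.89 = 1.727e+04 Pa.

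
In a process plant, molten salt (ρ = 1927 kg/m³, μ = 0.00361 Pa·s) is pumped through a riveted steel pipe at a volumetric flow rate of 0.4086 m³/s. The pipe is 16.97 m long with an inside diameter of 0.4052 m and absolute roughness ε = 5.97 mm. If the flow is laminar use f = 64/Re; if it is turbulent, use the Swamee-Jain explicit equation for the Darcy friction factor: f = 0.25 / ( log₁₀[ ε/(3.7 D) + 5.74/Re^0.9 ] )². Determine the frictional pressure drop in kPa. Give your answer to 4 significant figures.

ΔP ≈ 17.64 kPa

Cross-sectional area A = πD²/4 = π(0.4052)²/4 = 0.129 m²; mean velocity V = Q/A = 0.4086/0.129 = 3.169 m/s.
Reynolds number Re = ρVD/μ = 1927 · 3.169 · 0.4052 / 0.00361 = 6.854e+05.
Re > 4000 → turbulent. Relative roughness ε/D = 0.00597/0.4052 = 0.0147. Swamee-Jain: f = 0.25/(log₁₀[0.0147/3.7 + 5.74/6.854e+05^0.9])² = 0.25/(log₁₀[0.00398 + 3.21e-05])² = 0.25/(-2.396)² = 0.04353.
Darcy-Weisbach: ΔP = f(L/D)(ρV²/2) = 0.04353·(16.97/0.4052)·(1927·3.169²/2) = 0.04353·41.88·9674 = 1.764e+04 Pa.
ΔP = 1.764e+04 Pa = 17.64 kPa.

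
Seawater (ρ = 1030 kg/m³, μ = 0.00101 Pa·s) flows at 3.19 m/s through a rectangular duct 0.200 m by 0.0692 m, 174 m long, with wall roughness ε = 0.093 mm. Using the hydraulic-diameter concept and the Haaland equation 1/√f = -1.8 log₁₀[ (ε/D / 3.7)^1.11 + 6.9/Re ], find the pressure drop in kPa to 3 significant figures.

ΔP ≈ 178 kPa

Hydraulic diameter D_h = 4A/P = 4·(0.2·0.0692)/(2·(0.2+0.0692)) = 0.05536/0.5384 = 0.1028 m.
Re = ρVD_h/μ = 1030·3.19·0.1028/0.00101 = 3.345e+05.
ε/D_h = 9.3e-05/0.1028 = 0.000904; Haaland gives 1/√f = -1.8 log₁₀[9.79e-05+2.06e-05] = 7.067, so f = 0.02002.
ΔP = f(L/D_h)(ρV²/2) = 0.02002·174/0.1028·5241 = 1.776e+05 Pa.
ΔP = 178 kPa.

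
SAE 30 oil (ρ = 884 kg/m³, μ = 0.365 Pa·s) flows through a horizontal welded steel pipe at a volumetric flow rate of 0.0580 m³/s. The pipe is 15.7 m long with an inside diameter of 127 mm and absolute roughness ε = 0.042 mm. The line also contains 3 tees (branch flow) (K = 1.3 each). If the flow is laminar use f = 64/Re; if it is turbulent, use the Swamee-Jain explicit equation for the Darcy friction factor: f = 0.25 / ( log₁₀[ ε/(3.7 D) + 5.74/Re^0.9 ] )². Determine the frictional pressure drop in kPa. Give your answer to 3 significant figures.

Cross-sectional area A = πD²/4 = π(0.127)²/4 = 0.01267 m²; mean velocity V = Q/A = 0.058/0.01267 = 4.579 m/s.
Reynolds number Re = ρVD/μ = 884 · 4.579 · 0.127 / 0.365 = 1408.
Re < 2300 → laminar flow, so f = 64/Re = 64/1408 = 0.04545 (the turbulent correlation is not needed).
Total minor-loss coefficient ΣK = 3·1.3 = 3.9.
ΔP = [f·L/D + ΣK]·(ρV²/2) = [0.04545·15.7/0.127 + 3.9]·(884·4.579²/2) = [5.618 + 3.9]·9266 = 8.819e+04 Pa.
ΔP = 8.819e+04 Pa = 88.2 kPa.

ΔP ≈ 88.2 kPa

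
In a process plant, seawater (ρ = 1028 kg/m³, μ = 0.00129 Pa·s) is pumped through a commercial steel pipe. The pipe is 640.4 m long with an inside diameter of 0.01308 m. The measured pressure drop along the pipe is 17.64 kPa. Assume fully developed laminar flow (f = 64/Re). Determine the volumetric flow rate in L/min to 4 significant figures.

Q ≈ 0.9204 L/min

For laminar flow, f = 64/Re with Re = ρVD/μ, so Darcy-Weisbach reduces to ΔP = 32μLV/D². Solving for V: V = ΔP·D²/(32μL) = 1.764e+04·(0.01308)²/(32·0.00129·640.4) = 0.1142 m/s.
Check: Re = ρVD/μ = 1028·0.1142·0.01308/0.00129 = 1190 < 2300, so the laminar assumption holds.
Q = V·A = 0.1142·(π/4·0.01308²) = 1.534e-05 m³/s = 0.9204 L/min.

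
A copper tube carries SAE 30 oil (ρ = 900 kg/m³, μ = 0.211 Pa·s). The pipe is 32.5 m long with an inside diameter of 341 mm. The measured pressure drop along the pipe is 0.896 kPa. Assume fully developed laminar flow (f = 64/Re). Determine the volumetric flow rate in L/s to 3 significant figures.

For laminar flow, f = 64/Re with Re = ρVD/μ, so Darcy-Weisbach reduces to ΔP = 32μLV/D². Solving for V: V = ΔP·D²/(32μL) = 896·(0.341)²/(32·0.211·32.5) = 0.4748 m/s.
Check: Re = ρVD/μ = 900·0.4748·0.341/0.211 = 690.6 < 2300, so the laminar assumption holds.
Q = V·A = 0.4748·(π/4·0.341²) = 0.04336 m³/s = 43.4 L/s.

Q ≈ 43.4 L/s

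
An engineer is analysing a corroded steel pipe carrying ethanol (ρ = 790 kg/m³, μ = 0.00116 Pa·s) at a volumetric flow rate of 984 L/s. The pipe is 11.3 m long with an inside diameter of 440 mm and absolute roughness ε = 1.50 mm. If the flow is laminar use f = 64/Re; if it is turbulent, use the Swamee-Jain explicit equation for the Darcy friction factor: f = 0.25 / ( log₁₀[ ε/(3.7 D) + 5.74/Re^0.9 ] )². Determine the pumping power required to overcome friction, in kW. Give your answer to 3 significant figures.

P ≈ 11.4 kW

Q = 984 L/s = 984/1000 = 0.984 m³/s.
Cross-sectional area A = πD²/4 = π(0.44)²/4 = 0.1521 m²; mean velocity V = Q/A = 0.984/0.1521 = 6.471 m/s.
Reynolds number Re = ρVD/μ = 790 · 6.471 · 0.44 / 0.00116 = 1.939e+06.
Re > 4000 → turbulent. Relative roughness ε/D = 0.0015/0.44 = 0.00341. Swamee-Jain: f = 0.25/(log₁₀[0.00341/3.7 + 5.74/1.939e+06^0.9])² = 0.25/(log₁₀[0.000921 + 1.26e-05])² = 0.25/(-3.03)² = 0.02724.
Darcy-Weisbach: ΔP = f(L/D)(ρV²/2) = 0.02724·(11.3/0.44)·(790·6.471²/2) = 0.02724·25.68·1.654e+04 = 1.157e+04 Pa.
Pumping power P = QΔP = 0.984·1.157e+04 = 11390 W = 11.4 kW.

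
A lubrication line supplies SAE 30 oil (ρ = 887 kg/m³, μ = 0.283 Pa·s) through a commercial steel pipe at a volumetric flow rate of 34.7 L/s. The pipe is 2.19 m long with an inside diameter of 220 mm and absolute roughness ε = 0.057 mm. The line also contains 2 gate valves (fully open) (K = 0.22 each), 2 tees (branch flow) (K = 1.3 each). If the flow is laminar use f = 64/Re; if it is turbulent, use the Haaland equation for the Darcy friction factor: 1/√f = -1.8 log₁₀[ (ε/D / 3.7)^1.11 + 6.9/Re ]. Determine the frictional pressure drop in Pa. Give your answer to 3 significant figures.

Q = 34.7 L/s = 34.7/1000 = 0.0347 m³/s.
Cross-sectional area A = πD²/4 = π(0.22)²/4 = 0.03801 m²; mean velocity V = Q/A = 0.0347/0.03801 = 0.9128 m/s.
Reynolds number Re = ρVD/μ = 887 · 0.9128 · 0.22 / 0.283 = 629.4.
Re < 2300 → laminar flow, so f = 64/Re = 64/629.4 = 0.1017 (the turbulent correlation is not needed).
Total minor-loss coefficient ΣK = 2·0.22 + 2·1.3 = 3.04.
ΔP = [f·L/D + ΣK]·(ρV²/2) = [0.1017·2.19/0.22 + 3.04]·(887·0.9128²/2) = [1.012 + 3.04]·369.6 = 1498 Pa.

ΔP ≈ 1500 Pa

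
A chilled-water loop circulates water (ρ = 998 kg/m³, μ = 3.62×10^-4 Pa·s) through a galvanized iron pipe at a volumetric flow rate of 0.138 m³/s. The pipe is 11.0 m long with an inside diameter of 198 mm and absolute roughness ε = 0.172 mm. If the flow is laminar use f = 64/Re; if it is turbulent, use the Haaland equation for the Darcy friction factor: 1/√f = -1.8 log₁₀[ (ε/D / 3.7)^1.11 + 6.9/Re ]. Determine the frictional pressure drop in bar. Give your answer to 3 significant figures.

Cross-sectional area A = πD²/4 = π(0.198)²/4 = 0.03079 m²; mean velocity V = Q/A = 0.138/0.03079 = 4.482 m/s.
Reynolds number Re = ρVD/μ = 998 · 4.482 · 0.198 / 0.000362 = 2.447e+06.
Re > 4000 → turbulent. Relative roughness ε/D = 0.000172/0.198 = 0.000869. Haaland: 1/√f = -1.8 log₁₀[(0.000869/3.7)^1.11 + 6.9/2.447e+06] = -1.8 log₁₀[9.36e-05 + 2.82e-06] = 7.228, so f = 0.01914.
Darcy-Weisbach: ΔP = f(L/D)(ρV²/2) = 0.01914·(11/0.198)·(998·4.482²/2) = 0.01914·55.56·1.002e+04 = 1.066e+04 Pa.
ΔP = 1.066e+04 Pa = 0.107 bar.

ΔP ≈ 0.107 bar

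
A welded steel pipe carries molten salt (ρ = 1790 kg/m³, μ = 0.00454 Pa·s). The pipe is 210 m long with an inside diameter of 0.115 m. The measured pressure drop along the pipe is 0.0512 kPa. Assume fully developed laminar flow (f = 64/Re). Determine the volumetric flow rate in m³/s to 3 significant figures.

Q ≈ 2.31×10^-4 m³/s

For laminar flow, f = 64/Re with Re = ρVD/μ, so Darcy-Weisbach reduces to ΔP = 32μLV/D². Solving for V: V = ΔP·D²/(32μL) = 51.2·(0.115)²/(32·0.00454·210) = 0.02219 m/s.
Check: Re = ρVD/μ = 1790·0.02219·0.115/0.00454 = 1006 < 2300, so the laminar assumption holds.
Q = V·A = 0.02219·(π/4·0.115²) = 0.0002305 m³/s = 2.31×10^-4 m³/s.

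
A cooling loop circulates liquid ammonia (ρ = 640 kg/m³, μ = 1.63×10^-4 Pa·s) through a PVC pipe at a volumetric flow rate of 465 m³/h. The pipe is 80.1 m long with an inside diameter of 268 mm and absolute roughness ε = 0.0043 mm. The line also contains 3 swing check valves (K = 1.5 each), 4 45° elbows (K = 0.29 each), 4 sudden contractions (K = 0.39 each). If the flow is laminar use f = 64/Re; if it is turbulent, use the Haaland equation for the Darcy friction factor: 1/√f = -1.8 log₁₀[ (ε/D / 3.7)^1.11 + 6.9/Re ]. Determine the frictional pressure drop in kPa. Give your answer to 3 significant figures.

ΔP ≈ 17.4 kPa

Q = 465 m³/h = 465/3600 = 0.1292 m³/s.
Cross-sectional area A = πD²/4 = π(0.268)²/4 = 0.05641 m²; mean velocity V = Q/A = 0.1292/0.05641 = 2.29 m/s.
Reynolds number Re = ρVD/μ = 640 · 2.29 · 0.268 / 0.000163 = 2.409e+06.
Re > 4000 → turbulent. Relative roughness ε/D = 4.3e-06/0.268 = 1.6e-05. Haaland: 1/√f = -1.8 log₁₀[(1.6e-05/3.7)^1.11 + 6.9/2.409e+06] = -1.8 log₁₀[1.11e-06 + 2.86e-06] = 9.72, so f = 0.01058.
Total minor-loss coefficient ΣK = 3·1.5 + 4·0.29 + 4·0.39 = 7.22.
ΔP = [f·L/D + ΣK]·(ρV²/2) = [0.01058·80.1/0.268 + 7.22]·(640·2.29²/2) = [3.163 + 7.22]·1678 = 1.742e+04 Pa.
ΔP = 1.742e+04 Pa = 17.4 kPa.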